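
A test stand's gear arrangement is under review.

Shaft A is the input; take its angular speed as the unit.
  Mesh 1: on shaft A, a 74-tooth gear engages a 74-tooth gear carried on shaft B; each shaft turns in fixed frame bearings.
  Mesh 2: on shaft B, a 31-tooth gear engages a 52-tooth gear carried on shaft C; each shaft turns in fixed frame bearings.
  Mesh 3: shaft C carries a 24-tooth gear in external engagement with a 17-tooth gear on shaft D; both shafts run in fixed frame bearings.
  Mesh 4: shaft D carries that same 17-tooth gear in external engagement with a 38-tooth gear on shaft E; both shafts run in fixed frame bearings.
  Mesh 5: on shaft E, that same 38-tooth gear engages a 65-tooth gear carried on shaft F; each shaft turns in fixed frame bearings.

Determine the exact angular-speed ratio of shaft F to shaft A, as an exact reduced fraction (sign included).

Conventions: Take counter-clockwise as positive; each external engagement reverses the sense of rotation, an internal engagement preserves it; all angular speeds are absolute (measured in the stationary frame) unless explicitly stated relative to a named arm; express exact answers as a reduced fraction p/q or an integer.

-186/845

class = fixed-axis compound train [5 meshes; 5 ratios multiply, 5 sense flips]
mesh 1 [74T→74T]: running ratio 1, sense −
mesh 2 [31T→52T]: running ratio 31/52, sense +
mesh 3 [24T→17T]: running ratio 186/221, sense −
mesh 4 [17T→38T]: running ratio 93/247, sense +
mesh 5 [38T→65T]: running ratio 186/845, sense −
ω_out/ω_in = -186/845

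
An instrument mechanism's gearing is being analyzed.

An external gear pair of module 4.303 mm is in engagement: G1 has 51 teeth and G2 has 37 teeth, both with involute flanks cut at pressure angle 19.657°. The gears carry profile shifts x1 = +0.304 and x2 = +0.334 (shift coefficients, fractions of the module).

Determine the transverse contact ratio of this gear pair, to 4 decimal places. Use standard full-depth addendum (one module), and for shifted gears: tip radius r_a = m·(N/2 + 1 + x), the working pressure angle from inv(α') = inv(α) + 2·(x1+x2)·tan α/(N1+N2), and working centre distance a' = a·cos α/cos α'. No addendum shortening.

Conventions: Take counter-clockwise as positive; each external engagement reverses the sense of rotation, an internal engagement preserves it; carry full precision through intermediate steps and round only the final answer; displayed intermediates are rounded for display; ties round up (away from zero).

1.6459

single-mesh involute tooth geometry (51T engaging 37T at module 4.303)
base radii: r_b1 = 103.331998, r_b2 = 74.966352
tip radii: r_a1 = 115.337612, r_a2 = 85.345702
inv(α') = inv(19.657°) + 2·(+0.304+0.334)·tan α/(51+37) = 0.01930547  ⇒  α' = 21.73380°
a' = a·cos α / cos α' = 189.3320·cos 19.657°/cos 21.73380° = 191.942735
action lengths: √(r_a1²−r_b1²) = 51.237320, √(r_a2²−r_b2²) = 40.791359
base pitch p_b = π·m·cos α = 12.730472
CR = (51.237320 + 40.791359 − 191.942735·sin 21.73380°)/12.730472 = 1.645915
contact ratio ≈ 1.6459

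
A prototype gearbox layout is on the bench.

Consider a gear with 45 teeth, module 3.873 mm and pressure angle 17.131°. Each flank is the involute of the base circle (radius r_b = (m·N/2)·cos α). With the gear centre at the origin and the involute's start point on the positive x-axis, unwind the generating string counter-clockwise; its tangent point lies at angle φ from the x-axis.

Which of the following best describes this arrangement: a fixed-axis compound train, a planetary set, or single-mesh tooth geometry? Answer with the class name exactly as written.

single-mesh tooth geometry

class = single-mesh tooth geometry [base-circle involute, m = 3.873, 45T]
classification: single-mesh tooth geometry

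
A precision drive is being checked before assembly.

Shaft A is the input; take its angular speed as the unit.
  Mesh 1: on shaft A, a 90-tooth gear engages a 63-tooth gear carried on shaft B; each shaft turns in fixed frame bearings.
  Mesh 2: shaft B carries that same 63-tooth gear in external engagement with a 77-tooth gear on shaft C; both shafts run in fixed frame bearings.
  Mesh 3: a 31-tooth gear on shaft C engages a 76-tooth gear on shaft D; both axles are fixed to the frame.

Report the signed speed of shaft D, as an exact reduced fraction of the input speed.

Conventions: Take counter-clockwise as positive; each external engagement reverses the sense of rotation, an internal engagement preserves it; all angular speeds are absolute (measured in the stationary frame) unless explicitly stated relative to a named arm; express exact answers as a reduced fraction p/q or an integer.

-1395/2926

3-mesh fixed-axis compound train (all bearings frame-fixed)
mesh 1 [90T→63T]: |ω|/ω_in = 1×90/63 = 10/7, sense flips to −
mesh 2 [63T→77T]: |ω|/ω_in = (10/7)×63/77 = 90/77, sense flips to +
mesh 3 [31T→76T]: |ω|/ω_in = (90/77)×31/76 = 1395/2926, sense flips to −
signed output speed (× input speed) = -1395/2926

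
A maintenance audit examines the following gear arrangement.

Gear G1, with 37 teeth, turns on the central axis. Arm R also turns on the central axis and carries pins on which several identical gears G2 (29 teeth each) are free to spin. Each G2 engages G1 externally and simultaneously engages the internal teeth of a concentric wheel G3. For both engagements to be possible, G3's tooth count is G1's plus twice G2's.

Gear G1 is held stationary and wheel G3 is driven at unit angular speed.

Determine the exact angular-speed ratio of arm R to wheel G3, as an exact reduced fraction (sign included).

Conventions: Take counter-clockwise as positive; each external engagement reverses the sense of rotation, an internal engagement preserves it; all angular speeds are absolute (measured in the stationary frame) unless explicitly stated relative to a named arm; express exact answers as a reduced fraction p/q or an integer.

95/132

topology: planetary set — G1 37T / G2 29T / G3 95T, arm = carrier (Willis)
ring teeth: 37 + 2·29 = 95
37(ω_sun−ω_arm) = −95(ω_ring−ω_arm),  ω_sun = 0, ω_ring = 1
37(0−ω_arm) = −95(1−ω_arm)  ⇒  132·ω_arm = 95  ⇒  ω_arm = 95/132
ω_out/ω_in = 95/132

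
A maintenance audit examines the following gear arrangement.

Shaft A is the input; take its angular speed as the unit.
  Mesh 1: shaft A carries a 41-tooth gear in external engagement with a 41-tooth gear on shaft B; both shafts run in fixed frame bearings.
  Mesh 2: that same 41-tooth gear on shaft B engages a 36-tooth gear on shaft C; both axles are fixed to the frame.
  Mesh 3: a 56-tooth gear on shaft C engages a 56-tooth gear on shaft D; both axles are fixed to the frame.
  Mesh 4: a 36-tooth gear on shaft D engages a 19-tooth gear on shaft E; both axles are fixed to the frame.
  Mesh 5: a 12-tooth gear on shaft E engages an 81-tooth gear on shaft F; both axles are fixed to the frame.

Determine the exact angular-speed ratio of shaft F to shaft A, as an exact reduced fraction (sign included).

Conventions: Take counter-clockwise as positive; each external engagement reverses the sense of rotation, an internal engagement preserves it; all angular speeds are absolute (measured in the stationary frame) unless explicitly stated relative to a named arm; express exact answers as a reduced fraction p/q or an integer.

class = fixed-axis compound train [5 meshes; 5 ratios multiply, 5 sense flips]
mesh 1 [41T→41T]: running ratio 1, sense −
mesh 2 [41T→36T]: running ratio 41/36, sense +
mesh 3 [56T→56T]: running ratio 41/36, sense −
mesh 4 [36T→19T]: running ratio 41/19, sense +
mesh 5 [12T→81T]: running ratio 164/513, sense −
ω_out/ω_in = -164/513

-164/513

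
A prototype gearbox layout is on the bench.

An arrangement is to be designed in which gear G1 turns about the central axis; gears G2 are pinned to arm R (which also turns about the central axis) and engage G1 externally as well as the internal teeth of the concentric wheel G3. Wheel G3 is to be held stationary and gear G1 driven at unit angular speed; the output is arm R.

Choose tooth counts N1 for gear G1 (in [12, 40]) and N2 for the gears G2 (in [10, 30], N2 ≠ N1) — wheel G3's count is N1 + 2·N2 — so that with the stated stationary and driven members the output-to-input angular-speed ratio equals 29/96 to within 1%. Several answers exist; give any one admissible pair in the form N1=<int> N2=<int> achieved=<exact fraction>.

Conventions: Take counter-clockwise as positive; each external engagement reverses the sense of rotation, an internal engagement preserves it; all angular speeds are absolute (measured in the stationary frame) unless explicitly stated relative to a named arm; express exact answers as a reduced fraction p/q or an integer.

N1=29 N2=19 achieved=29/96

class = planetary set [ratio 29/96 wanted; Willis about the carrier]
Willis with ω_ring = 0: ω_arm/ω_sun = N1/(N1+N3); set equal to 29/96  ⇒  N3/N1 = 1/(29/96) − 1 = 67/29
N3 = N1 + 2·N2  ⇒  N2/N1 = (N3/N1 − 1)/2 = (67/29 − 1)/2 = 19/29
smallest multiple with N1 ≥ 12 and N2 ≥ 10: k = 1  ⇒  N1 = 1·29 = 29, N2 = 1·19 = 19 (N1 ≤ 40, N2 ≤ 30, N2 ≠ N1 ✓), N3 = 29 + 2·19 = 67
check: N1/(N1+N3) with N1 = 29, N3 = 67 gives 29/96; |achieved − target| = 0 ≤ 29/9600 ✓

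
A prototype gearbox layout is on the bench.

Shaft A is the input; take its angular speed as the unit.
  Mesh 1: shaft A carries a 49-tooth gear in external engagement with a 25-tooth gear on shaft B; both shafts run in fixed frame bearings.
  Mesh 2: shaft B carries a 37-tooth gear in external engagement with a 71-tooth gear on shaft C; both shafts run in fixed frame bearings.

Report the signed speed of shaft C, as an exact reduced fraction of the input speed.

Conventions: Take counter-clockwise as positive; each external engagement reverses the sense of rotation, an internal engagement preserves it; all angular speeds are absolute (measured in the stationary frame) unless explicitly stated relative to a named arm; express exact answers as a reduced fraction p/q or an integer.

2-mesh fixed-axis compound train (all bearings frame-fixed)
mesh 1 [49T→25T]: |ω|/ω_in = 1×49/25 = 49/25, sense flips to −
mesh 2 [37T→71T]: |ω|/ω_in = (49/25)×37/71 = 1813/1775, sense flips to +
signed output speed (× input speed) = 1813/1775

1813/1775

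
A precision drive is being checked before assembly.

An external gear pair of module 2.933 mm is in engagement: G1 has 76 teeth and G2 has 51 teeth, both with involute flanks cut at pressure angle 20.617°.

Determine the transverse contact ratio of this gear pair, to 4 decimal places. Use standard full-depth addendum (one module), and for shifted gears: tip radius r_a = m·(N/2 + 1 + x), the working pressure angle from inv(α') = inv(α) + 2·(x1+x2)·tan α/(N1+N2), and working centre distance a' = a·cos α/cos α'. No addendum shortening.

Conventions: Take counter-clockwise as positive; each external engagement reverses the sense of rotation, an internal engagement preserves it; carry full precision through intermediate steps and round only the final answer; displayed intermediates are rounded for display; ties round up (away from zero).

1.7541

single-mesh involute tooth geometry (76T engaging 51T at module 2.933)
base radii: r_b1 = 104.315940, r_b2 = 70.001486
tip radii: r_a1 = 114.387000, r_a2 = 77.724500
no profile shift: α' = α, a' = a
action lengths: √(r_a1²−r_b1²) = 46.931551, √(r_a2²−r_b2²) = 33.777061
base pitch p_b = π·m·cos α = 8.624163
CR = (46.931551 + 33.777061 − 186.245500·sin 20.61700°)/8.624163 = 1.754137
contact ratio ≈ 1.7541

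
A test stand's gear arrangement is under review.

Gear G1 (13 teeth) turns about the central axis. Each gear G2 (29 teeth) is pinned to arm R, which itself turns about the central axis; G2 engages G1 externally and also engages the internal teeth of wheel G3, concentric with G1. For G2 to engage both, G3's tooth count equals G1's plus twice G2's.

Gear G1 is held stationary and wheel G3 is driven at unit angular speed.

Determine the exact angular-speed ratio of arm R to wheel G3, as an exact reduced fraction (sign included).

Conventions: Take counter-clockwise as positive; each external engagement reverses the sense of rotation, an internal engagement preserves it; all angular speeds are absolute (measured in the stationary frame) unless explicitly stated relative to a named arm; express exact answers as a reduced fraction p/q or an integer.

71/84

topology: planetary set — G1 13T / G2 29T / G3 71T, arm = carrier (Willis)
ring teeth: 13 + 2·29 = 71
13(ω_sun−ω_arm) = −71(ω_ring−ω_arm),  ω_sun = 0, ω_ring = 1
13(0−ω_arm) = −71(1−ω_arm)  ⇒  84·ω_arm = 71  ⇒  ω_arm = 71/84
ω_out/ω_in = 71/84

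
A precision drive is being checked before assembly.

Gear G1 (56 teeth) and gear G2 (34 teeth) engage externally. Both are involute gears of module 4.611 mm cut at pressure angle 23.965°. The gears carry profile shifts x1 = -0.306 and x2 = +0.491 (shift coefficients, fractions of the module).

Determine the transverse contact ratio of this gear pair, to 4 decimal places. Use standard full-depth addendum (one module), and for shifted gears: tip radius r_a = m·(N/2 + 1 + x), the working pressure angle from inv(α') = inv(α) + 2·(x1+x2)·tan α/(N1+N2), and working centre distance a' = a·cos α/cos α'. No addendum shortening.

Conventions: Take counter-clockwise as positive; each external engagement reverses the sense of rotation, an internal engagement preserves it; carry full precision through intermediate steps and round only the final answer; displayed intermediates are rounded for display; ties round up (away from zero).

1.4956

class = single-mesh tooth geometry [involute pair 56T × 34T, m = 4.611]
base radii: r_b1 = 117.978083, r_b2 = 71.629551
tip radii: r_a1 = 132.308034, r_a2 = 85.262001
inv(α') = inv(23.965°) + 2·(-0.306+0.491)·tan α/(56+34) = 0.02805615  ⇒  α' = 24.48221°
a' = a·cos α / cos α' = 207.4950·cos 23.965°/cos 24.48221° = 208.339432
action lengths: √(r_a1²−r_b1²) = 59.888127, √(r_a2²−r_b2²) = 46.247338
base pitch p_b = π·m·cos α = 13.237110
CR = (59.888127 + 46.247338 − 208.339432·sin 24.48221°)/13.237110 = 1.495597
contact ratio ≈ 1.4956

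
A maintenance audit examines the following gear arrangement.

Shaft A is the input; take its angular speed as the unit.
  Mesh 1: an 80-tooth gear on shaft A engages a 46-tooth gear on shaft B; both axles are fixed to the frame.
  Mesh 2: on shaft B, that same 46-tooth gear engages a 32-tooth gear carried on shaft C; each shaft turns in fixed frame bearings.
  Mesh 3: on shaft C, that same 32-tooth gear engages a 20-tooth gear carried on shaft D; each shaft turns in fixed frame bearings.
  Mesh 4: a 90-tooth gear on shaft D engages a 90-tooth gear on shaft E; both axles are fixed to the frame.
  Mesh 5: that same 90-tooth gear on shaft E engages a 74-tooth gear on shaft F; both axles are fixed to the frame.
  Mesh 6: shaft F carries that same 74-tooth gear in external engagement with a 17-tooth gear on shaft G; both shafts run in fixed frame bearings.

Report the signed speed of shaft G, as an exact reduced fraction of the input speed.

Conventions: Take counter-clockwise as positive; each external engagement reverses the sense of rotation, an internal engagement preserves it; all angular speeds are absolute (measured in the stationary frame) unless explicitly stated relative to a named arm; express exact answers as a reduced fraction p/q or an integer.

6-mesh fixed-axis compound train (all bearings frame-fixed)
mesh 1 [80T→46T]: |ω|/ω_in = 1×80/46 = 40/23, sense flips to −
mesh 2 [46T→32T]: |ω|/ω_in = (40/23)×46/32 = 5/2, sense flips to +
mesh 3 [32T→20T]: |ω|/ω_in = (5/2)×32/20 = 4, sense flips to −
mesh 4 [90T→90T]: |ω|/ω_in = 4×90/90 = 4, sense flips to +
mesh 5 [90T→74T]: |ω|/ω_in = 4×90/74 = 180/37, sense flips to −
mesh 6 [74T→17T]: |ω|/ω_in = (180/37)×74/17 = 360/17, sense flips to +
signed output speed (× input speed) = 360/17

360/17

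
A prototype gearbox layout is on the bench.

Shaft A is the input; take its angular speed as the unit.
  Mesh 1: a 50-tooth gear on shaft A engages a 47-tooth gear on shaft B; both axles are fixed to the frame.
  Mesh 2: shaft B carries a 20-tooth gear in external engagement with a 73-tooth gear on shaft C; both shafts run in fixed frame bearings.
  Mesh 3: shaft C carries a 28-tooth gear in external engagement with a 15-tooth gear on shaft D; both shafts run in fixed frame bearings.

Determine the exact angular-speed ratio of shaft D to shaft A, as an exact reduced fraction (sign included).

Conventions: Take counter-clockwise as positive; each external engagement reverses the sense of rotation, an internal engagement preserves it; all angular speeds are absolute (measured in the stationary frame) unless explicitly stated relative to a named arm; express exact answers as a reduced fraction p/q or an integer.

-5600/10293

class = fixed-axis compound train [3 meshes; 3 ratios multiply, 3 sense flips]
mesh 1 [50T→47T]: running ratio 50/47, sense −
mesh 2 [20T→73T]: running ratio 1000/3431, sense +
mesh 3 [28T→15T]: running ratio 5600/10293, sense −
ω_out/ω_in = -5600/10293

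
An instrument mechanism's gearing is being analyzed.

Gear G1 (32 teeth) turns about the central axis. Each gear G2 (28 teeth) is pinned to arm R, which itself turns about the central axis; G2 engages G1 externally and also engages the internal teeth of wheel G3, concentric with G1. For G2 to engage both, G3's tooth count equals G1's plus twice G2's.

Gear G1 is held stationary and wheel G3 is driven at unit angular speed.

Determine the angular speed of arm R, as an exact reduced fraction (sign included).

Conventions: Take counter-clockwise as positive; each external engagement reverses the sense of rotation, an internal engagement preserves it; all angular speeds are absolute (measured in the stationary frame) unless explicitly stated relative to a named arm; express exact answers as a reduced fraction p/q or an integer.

class = planetary set [G3 = 32+2·28 = 88; Willis about the carrier]
ring teeth: 32 + 2·28 = 88
32(ω_sun−ω_arm) = −88(ω_ring−ω_arm),  ω_sun = 0, ω_ring = 1
32(0−ω_arm) = −88(1−ω_arm)  ⇒  120·ω_arm = 88  ⇒  ω_arm = 11/15
exact speed ratio = 11/15

11/15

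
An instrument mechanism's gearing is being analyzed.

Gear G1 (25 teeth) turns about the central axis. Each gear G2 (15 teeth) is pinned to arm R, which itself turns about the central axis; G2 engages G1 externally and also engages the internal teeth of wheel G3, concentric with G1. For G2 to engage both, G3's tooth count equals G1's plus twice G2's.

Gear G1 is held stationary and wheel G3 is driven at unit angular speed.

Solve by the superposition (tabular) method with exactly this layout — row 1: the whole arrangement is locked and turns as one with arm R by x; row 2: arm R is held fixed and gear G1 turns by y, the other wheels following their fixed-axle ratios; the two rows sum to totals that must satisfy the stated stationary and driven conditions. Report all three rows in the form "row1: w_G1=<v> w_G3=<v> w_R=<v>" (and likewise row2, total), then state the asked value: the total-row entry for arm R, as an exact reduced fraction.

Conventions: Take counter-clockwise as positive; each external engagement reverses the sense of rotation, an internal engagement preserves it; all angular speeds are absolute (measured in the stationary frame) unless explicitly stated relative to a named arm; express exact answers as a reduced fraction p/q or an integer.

row1: w_G1=11/16 w_G3=11/16 w_R=11/16
row2: w_G1=-11/16 w_G3=5/16 w_R=0
total: w_G1=0 w_G3=1 w_R=11/16
asked value: 11/16

recognized (axles ride arm R): planetary set, 25/15/55 teeth
superposition row 1 [locked train]: every member turns x
row 2 (arm held, sun turns y): ω_ring = −(25/55)·y, ω_arm = 0
boundary: total ω_sun = x + y = 0 and total ω_ring = x − (25/55)·y = 1  ⇒  y = -11/16, x = 11/16
row 2 ring = −(25/55)·(-11/16) = 5/16
totals (row 1 + row 2): sun 11/16 + (-11/16) = 0, ring 11/16 + 5/16 = 1, arm 11/16 + 0 = 11/16
asked cell (total, arm) = 11/16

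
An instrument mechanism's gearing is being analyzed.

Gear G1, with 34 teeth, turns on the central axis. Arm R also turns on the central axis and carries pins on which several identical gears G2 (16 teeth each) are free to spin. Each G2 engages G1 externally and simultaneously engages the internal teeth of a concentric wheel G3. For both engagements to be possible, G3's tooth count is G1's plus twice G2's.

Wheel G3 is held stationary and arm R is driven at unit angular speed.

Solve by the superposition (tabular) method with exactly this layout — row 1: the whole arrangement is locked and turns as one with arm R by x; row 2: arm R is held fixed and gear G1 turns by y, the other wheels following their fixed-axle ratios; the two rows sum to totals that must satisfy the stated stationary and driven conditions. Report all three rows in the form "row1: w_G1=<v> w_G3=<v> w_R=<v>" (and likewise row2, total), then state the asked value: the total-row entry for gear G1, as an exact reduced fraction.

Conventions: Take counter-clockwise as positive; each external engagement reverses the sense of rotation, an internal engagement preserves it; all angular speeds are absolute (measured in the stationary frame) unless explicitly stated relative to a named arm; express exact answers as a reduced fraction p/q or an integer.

row1: w_G1=1 w_G3=1 w_R=1
row2: w_G1=33/17 w_G3=-1 w_R=0
total: w_G1=50/17 w_G3=0 w_R=1
asked value: 50/17

topology: planetary set — G1 34T / G2 16T / G3 66T, arm = carrier (Willis)
row 1 (train locked, turned with arm): all members turn x
row 2: sun turns y, ring = −(34/66)·y, arm 0
boundary: total ω_ring = x − (34/66)·y = 0 and total ω_arm = x = 1  ⇒  y = 33/17, x = 1
row 2 ring = −(34/66)·33/17 = -1
totals (row 1 + row 2): sun 1 + 33/17 = 50/17, ring 1 + (-1) = 0, arm 1 + 0 = 1
asked cell (total, sun) = 50/17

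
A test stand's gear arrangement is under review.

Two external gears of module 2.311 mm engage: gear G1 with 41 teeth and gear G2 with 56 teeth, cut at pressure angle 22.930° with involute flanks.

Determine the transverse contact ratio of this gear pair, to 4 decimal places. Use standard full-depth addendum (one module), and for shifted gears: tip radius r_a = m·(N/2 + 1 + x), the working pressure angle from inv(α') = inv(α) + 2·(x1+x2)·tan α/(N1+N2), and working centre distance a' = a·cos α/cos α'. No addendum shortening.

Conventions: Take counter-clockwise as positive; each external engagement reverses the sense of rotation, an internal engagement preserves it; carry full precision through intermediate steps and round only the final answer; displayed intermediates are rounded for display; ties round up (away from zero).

1.6093

single-mesh involute tooth geometry (41T engaging 56T at module 2.311)
base radii: r_b1 = 43.631961, r_b2 = 59.594873
tip radii: r_a1 = 49.686500, r_a2 = 67.019000
no profile shift: α' = α, a' = a
action lengths: √(r_a1²−r_b1²) = 23.769735, √(r_a2²−r_b2²) = 30.659378
base pitch p_b = π·m·cos α = 6.686529
CR = (23.769735 + 30.659378 − 112.083500·sin 22.93000°)/6.686529 = 1.609308
contact ratio ≈ 1.6093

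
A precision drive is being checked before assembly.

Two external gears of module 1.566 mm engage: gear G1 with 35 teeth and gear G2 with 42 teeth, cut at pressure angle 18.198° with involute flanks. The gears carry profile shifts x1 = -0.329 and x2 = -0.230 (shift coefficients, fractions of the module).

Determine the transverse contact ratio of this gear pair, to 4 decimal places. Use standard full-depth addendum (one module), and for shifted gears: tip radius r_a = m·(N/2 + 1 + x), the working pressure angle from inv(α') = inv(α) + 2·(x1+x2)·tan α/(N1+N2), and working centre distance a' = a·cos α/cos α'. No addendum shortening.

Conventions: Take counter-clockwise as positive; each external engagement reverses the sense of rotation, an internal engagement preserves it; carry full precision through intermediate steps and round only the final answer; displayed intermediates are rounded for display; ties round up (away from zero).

single-mesh involute tooth geometry (35T engaging 42T at module 1.566)
base radii: r_b1 = 26.034283, r_b2 = 31.241139
tip radii: r_a1 = 28.455786, r_a2 = 34.091820
inv(α') = inv(18.198°) + 2·(-0.329-0.230)·tan α/(35+42) = 0.00635637  ⇒  α' = 15.16299°
a' = a·cos α / cos α' = 60.2910·cos 18.198°/cos 15.16299° = 59.341351
action lengths: √(r_a1²−r_b1²) = 11.486857, √(r_a2²−r_b2²) = 13.647102
base pitch p_b = π·m·cos α = 4.673664
CR = (11.486857 + 13.647102 − 59.341351·sin 15.16299°)/4.673664 = 2.056694
contact ratio ≈ 2.0567

2.0567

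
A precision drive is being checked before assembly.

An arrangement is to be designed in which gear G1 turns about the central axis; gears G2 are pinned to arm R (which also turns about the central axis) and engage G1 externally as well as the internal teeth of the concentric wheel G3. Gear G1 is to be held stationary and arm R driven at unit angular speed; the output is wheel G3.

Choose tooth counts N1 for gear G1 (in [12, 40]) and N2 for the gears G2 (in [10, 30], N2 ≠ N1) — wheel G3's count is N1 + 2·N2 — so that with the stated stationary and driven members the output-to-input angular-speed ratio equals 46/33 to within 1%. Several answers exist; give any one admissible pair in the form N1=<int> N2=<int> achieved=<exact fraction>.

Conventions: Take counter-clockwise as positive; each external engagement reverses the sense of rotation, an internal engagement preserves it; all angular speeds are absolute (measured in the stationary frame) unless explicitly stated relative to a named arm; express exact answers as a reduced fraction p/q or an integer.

N1=13 N2=10 achieved=46/33

design class (target 46/33): planetary set
Willis with ω_sun = 0: ω_ring/ω_arm = (N1+N3)/N3; set equal to 46/33  ⇒  N3/N1 = 1/(46/33 − 1) = 33/13
N3 = N1 + 2·N2  ⇒  N2/N1 = (N3/N1 − 1)/2 = (33/13 − 1)/2 = 10/13
smallest multiple with N1 ≥ 12 and N2 ≥ 10: k = 1  ⇒  N1 = 1·13 = 13, N2 = 1·10 = 10 (N1 ≤ 40, N2 ≤ 30, N2 ≠ N1 ✓), N3 = 13 + 2·10 = 33
check: (N1+N3)/N3 with N1 = 13, N3 = 33 gives 46/33; |achieved − target| = 0 ≤ 23/1650 ✓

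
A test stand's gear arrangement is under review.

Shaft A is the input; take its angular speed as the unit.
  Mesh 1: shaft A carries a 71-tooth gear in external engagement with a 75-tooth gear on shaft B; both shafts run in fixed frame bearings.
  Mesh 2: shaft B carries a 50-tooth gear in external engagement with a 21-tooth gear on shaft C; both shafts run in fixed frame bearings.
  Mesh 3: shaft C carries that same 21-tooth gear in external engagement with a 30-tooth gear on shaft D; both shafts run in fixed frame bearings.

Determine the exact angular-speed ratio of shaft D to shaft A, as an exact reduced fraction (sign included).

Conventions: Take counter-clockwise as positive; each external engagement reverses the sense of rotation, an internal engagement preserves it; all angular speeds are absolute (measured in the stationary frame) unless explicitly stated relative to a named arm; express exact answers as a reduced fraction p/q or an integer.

-71/45

class = fixed-axis compound train [3 meshes; 3 ratios multiply, 3 sense flips]
mesh 1 [71T→75T]: running ratio 71/75, sense −
mesh 2 [50T→21T]: running ratio 142/63, sense +
mesh 3 [21T→30T]: running ratio 71/45, sense −
ω_out/ω_in = -71/45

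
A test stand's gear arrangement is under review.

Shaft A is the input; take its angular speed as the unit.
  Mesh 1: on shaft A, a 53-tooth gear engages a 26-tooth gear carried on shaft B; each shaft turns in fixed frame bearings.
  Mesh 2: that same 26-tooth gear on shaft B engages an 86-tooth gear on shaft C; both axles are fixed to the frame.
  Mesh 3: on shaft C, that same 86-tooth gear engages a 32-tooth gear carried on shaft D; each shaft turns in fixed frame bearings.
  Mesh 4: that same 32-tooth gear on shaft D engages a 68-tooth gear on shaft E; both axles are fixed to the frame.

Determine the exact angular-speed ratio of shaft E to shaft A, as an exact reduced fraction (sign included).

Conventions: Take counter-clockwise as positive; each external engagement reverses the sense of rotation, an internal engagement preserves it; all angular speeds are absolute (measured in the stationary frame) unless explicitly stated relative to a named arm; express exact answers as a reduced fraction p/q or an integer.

class = fixed-axis compound train [4 meshes; 4 ratios multiply, 4 sense flips]
mesh 1 [53T→26T]: running ratio 53/26, sense −
mesh 2 [26T→86T]: running ratio 53/86, sense +
mesh 3 [86T→32T]: running ratio 53/32, sense −
mesh 4 [32T→68T]: running ratio 53/68, sense +
ω_out/ω_in = 53/68

53/68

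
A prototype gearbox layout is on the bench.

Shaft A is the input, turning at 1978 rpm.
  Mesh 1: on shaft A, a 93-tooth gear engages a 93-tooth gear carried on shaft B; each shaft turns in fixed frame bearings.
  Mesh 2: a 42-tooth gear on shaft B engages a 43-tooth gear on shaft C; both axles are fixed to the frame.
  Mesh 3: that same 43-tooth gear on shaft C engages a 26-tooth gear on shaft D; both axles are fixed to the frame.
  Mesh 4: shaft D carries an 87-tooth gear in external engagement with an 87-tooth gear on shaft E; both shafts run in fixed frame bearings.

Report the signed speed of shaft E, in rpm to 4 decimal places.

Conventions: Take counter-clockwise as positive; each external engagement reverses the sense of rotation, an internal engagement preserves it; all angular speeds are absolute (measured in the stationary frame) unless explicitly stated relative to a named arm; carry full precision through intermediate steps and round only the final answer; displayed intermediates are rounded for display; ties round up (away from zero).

recognized (5 fixed axles, 4 meshes): fixed-axis compound train
mesh 1 [93T→93T]: ω = 1978.0000×93/93 = 1978.0000 rpm, sense flips to −
mesh 2 [42T→43T]: ω = 1978.0000×42/43 = 1932.0000 rpm, sense flips to +
mesh 3 [43T→26T]: ω = 1932.0000×43/26 = 3195.2308 rpm, sense flips to −
mesh 4 [87T→87T]: ω = 3195.2308×87/87 = 3195.2308 rpm, sense flips to +
signed output speed = +3195.2308 rpm

+3195.2308 rpm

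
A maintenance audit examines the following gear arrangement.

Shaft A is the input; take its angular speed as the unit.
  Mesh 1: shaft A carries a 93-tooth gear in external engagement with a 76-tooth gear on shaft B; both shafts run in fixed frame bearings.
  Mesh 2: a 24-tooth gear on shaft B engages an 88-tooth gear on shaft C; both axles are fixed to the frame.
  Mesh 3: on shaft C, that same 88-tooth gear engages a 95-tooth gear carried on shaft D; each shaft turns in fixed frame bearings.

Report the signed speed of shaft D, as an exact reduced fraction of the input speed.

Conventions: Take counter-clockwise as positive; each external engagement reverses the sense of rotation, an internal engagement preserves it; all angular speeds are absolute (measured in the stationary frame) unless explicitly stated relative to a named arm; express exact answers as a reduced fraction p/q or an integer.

3-mesh fixed-axis compound train (all bearings frame-fixed)
mesh 1 [93T→76T]: |ω|/ω_in = 1×93/76 = 93/76, sense flips to −
mesh 2 [24T→88T]: |ω|/ω_in = (93/76)×24/88 = 279/836, sense flips to +
mesh 3 [88T→95T]: |ω|/ω_in = (279/836)×88/95 = 558/1805, sense flips to −
signed output speed (× input speed) = -558/1805

-558/1805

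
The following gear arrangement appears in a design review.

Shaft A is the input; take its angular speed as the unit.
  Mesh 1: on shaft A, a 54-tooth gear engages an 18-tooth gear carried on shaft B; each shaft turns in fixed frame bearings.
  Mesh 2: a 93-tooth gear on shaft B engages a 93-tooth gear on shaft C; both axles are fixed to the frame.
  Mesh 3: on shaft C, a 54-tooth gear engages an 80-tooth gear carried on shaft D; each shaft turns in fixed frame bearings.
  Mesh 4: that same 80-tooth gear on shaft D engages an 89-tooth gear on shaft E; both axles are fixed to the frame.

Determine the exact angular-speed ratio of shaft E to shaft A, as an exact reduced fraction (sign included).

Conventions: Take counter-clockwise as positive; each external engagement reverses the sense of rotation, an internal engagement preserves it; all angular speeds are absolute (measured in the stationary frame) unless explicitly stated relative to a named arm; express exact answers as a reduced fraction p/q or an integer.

class = fixed-axis compound train [4 meshes; 4 ratios multiply, 4 sense flips]
mesh 1 [54T→18T]: running ratio 3, sense −
mesh 2 [93T→93T]: running ratio 3, sense +
mesh 3 [54T→80T]: running ratio 81/40, sense −
mesh 4 [80T→89T]: running ratio 162/89, sense +
ω_out/ω_in = 162/89

162/89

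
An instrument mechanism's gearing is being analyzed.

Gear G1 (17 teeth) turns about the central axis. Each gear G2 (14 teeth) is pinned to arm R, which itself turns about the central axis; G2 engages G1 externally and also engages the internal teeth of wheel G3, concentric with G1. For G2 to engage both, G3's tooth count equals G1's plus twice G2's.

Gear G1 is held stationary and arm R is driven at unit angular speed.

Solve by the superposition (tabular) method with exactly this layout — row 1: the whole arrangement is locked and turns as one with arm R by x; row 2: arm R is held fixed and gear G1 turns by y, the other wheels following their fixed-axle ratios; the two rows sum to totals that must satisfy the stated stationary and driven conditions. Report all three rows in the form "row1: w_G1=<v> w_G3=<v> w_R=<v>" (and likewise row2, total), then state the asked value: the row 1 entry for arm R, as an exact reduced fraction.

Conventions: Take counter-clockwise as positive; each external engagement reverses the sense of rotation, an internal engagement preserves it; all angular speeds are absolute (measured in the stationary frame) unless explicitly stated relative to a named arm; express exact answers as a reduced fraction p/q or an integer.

class = planetary set [G3 = 17+2·14 = 45; Willis about the carrier]
superposition row 1 [locked train]: every member turns x
superposition row 2 [arm held]: sun y, ring −(17/45)·y, arm 0
boundary: total ω_sun = x + y = 0 and total ω_arm = x = 1  ⇒  y = -1, x = 1
row 2 ring = −(17/45)·(-1) = 17/45
totals (row 1 + row 2): sun 1 + (-1) = 0, ring 1 + 17/45 = 62/45, arm 1 + 0 = 1
asked cell (row1, arm) = 1

row1: w_G1=1 w_G3=1 w_R=1
row2: w_G1=-1 w_G3=17/45 w_R=0
total: w_G1=0 w_G3=62/45 w_R=1
asked value: 1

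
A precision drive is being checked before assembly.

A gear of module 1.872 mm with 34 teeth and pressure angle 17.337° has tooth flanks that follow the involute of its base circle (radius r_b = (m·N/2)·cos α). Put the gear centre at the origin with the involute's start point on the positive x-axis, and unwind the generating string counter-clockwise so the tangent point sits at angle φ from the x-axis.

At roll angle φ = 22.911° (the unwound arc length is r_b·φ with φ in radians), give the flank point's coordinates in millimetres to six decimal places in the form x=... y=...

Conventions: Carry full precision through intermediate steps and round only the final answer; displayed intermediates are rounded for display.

x=32.710668 y=0.637154

class = single-mesh tooth geometry [base-circle involute, m = 1.872, 34T]
pitch radius r_p = m·N/2 = 1.872·34/2 = 31.824000
base radius r_b = r_p·cos α = 31.824000·cos 17.337° = 30.378190
roll angle φ = 22.911° = 0.39987238 rad
x = r_b·(cos φ + φ·sin φ) = 32.710668
y = r_b·(sin φ − φ·cos φ) = 0.637154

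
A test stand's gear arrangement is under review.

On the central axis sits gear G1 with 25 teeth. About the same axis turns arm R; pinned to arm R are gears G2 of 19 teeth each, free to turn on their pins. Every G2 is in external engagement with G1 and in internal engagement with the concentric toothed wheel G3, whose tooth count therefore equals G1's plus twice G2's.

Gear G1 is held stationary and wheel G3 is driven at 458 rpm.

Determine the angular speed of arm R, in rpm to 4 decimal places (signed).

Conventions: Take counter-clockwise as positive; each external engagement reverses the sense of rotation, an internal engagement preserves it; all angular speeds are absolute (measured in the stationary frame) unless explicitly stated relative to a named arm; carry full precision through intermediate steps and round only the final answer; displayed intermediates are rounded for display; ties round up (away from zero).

class = planetary set [G3 = 25+2·19 = 63; Willis about the carrier]
normalise by the input: solve with ω_ring = 1, then scale by 458 rpm
ring teeth: 25 + 2·19 = 63
25(ω_sun−ω_arm) = −63(ω_ring−ω_arm),  ω_sun = 0, ω_ring = 1
25(0−ω_arm) = −63(1−ω_arm)  ⇒  88·ω_arm = 63  ⇒  ω_arm = 63/88
scale: ω_arm = 63/88 × 458 rpm = +327.8864 rpm

+327.8864 rpm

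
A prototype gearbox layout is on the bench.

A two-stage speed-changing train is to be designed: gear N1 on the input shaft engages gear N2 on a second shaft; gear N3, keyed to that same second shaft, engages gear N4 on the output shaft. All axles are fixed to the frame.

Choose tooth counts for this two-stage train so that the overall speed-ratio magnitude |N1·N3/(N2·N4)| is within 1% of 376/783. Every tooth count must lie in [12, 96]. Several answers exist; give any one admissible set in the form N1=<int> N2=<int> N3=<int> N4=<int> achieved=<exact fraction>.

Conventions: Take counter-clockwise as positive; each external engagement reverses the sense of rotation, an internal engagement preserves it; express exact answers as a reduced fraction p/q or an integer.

topology: fixed-axis compound train — 2 stages, target 376/783
target = 376/783 in lowest terms: an exact hit needs N1·N3 = k·376 and N2·N4 = k·783 for one integer k, every count in [12, 96]; additionally prefer no 1:1 stage (N1 ≠ N2, N3 ≠ N4)
k = 1: no 1:1-free in-range split of k·376 and k·783 into factor pairs; take k = 2
k = 2: N1·N3 = 752 = 16·47, N2·N4 = 1566 = 18·87
achieved = 16·47/(18·87) = 376/783; |achieved − target| = 0 ≤ 94/19575 ✓

N1=16 N2=18 N3=47 N4=87 achieved=376/783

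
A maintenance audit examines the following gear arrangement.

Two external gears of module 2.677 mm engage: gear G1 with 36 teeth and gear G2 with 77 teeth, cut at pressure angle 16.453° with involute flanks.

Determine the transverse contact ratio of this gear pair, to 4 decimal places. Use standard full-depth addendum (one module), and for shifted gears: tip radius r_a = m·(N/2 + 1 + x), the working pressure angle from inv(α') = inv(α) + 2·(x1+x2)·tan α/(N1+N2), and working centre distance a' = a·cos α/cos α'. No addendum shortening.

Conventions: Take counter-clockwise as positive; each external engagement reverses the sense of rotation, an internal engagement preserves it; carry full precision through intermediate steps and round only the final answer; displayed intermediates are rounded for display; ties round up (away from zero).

1.9803

single-mesh involute tooth geometry (36T engaging 77T at module 2.677)
base radii: r_b1 = 46.212899, r_b2 = 98.844255
tip radii: r_a1 = 50.863000, r_a2 = 105.741500
no profile shift: α' = α, a' = a
action lengths: √(r_a1²−r_b1²) = 21.246477, √(r_a2²−r_b2²) = 37.564319
base pitch p_b = π·m·cos α = 8.065672
CR = (21.246477 + 37.564319 − 151.250500·sin 16.45300°)/8.065672 = 1.980282
contact ratio ≈ 1.9803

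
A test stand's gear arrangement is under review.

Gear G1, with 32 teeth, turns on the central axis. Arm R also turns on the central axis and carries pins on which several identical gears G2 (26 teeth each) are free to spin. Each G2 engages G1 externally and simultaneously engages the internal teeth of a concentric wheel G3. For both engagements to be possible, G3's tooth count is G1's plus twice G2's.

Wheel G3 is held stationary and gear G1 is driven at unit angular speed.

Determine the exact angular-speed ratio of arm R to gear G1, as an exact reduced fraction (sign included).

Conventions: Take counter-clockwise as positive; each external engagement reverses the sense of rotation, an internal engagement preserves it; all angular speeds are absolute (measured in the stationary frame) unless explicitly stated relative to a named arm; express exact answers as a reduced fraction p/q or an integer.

8/29

recognized (axles ride arm R): planetary set, 32/26/84 teeth
ring teeth: 32 + 2·26 = 84
32(ω_sun−ω_arm) = −84(ω_ring−ω_arm),  ω_ring = 0, ω_sun = 1
32(1−ω_arm) = −84(0−ω_arm)  ⇒  116·ω_arm = 32  ⇒  ω_arm = 8/29
ω_out/ω_in = 8/29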